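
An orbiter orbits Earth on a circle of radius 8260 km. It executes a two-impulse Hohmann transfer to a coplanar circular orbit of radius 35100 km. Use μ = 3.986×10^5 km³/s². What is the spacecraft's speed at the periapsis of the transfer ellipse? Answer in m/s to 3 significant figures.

v = 8840 m/s

Semi-major axis of the transfer orbit: a_t = (8260 + 35100)/2 = 21680 km.
The periapsis of the transfer ellipse is at r = 8260 km.
Applying v² = μ(2/r − 1/a_t): v = 8.839 km/s.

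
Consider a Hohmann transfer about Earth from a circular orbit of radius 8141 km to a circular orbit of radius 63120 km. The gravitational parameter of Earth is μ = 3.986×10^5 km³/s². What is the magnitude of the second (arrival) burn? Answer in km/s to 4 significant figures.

Transfer-ellipse semi-major axis a_t = (r₁ + r₂)/2 = (8141 + 63120)/2 = 35630.5 km.
On the circular orbit at r = 63120 km, v_c = √(μ/r) = 2.513 km/s.
Vis-viva on the transfer ellipse at r = 63120 km gives v_t = √[μ(2/r − 1/a_t)] = 1.201 km/s.
Δv₂ = |v_t − v_c| = |1.201 − 2.513| = 1.312 km/s.

Δv₂ = 1.312 km/s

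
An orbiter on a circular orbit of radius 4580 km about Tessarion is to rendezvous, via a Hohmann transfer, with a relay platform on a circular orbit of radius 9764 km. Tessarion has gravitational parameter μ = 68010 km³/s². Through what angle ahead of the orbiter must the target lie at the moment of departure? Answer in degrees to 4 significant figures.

The Hohmann ellipse has a_t = (r₁ + r₂)/2 = 7172 km.
The half-period of the transfer ellipse is t = π√(a_t³/μ) = 7316.85 s.
The target's mean motion on its circular orbit is ω₂ = √(μ/r₂³) = 2.70299×10^-4 rad/s.
Angle swept by the target during transfer: ω₂·t = 1.97774 rad = 113.32°.
Arrival is 180° from departure on the ellipse, so φ = 180° − 113.32° = 66.68°.

φ = 66.68°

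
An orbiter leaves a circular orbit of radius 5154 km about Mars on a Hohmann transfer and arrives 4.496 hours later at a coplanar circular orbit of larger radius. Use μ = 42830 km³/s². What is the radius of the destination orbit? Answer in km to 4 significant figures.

r₂ = 15720 km

Transfer time t = 4.496 hours = 16185.6 s, and t = π√(a_t³/μ).
So a_t = (μ t²/π²)^(1/3) = (42830 × (16185.6)² / π²)^(1/3) = 10437 km.
Since a_t = (r₁ + r₂)/2, r₂ = 2a_t − r₁ = 2×10437 − 5154 = 15720 km.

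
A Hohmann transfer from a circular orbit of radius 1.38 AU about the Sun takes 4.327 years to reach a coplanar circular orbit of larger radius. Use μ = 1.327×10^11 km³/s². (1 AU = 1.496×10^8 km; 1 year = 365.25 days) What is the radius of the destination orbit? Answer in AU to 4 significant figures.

In km: r₁ = 1.38 × 1.496×10^8 = 2.06448×10^8 km.
Transfer time t = 4.327 years × 365.25 × 86400 s = 1.365497352×10^8 s, and t = π√(a_t³/μ).
So a_t = (μ t²/π²)^(1/3) = (1.327×10^11 × (1.365497352×10^8)² / π²)^(1/3) = 6.3055×10^8 km.
Since a_t = (r₁ + r₂)/2, r₂ = 2a_t − r₁ = 2×6.3055×10^8 − 2.06448×10^8 = 1.054652×10^9 km.
In AU: r₂ = 1.054652×10^9 / 1.496×10^8 = 7.050 AU.

r₂ = 7.050 AU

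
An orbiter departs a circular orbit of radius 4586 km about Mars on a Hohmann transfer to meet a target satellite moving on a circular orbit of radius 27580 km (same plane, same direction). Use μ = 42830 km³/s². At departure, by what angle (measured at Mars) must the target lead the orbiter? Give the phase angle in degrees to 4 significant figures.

φ = 99.84°

Semi-major axis of the transfer orbit: a_t = (4586 + 27580)/2 = 16083 km.
Transfer time t = π√(a_t³/μ) = 30960 s.
Target angular speed ω₂ = √(μ/r₂³) = 4.518×10^-5 rad/s.
Angle swept by the target during transfer: ω₂·t = 1.399 rad = 80.16°.
Arrival is 180° from departure on the ellipse, so φ = 180° − 80.16° = 99.84°.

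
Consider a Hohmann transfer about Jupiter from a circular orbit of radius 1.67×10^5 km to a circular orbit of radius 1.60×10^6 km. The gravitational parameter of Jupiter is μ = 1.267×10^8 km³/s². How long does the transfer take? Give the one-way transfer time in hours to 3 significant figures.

Semi-major axis of the transfer orbit: a_t = (1.670×10^5 + 1.600×10^6)/2 = 8.835×10^5 km.
Half the transfer-orbit period gives t = π√(a_t³/μ) = 2.318×10^5 s.
Converting: 2.318×10^5 s ÷ 3600 s/hour = 64.4 hours.

t = 64.4 hours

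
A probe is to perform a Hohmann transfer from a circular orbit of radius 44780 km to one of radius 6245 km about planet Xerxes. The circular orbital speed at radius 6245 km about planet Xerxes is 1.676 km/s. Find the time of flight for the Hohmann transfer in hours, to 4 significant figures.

From the circular-orbit relation v² = μ/r at r = 6245 km: μ = v²r = (1.676)² × 6245 = 17542.1 km³/s².
The Hohmann ellipse has a_t = (r₁ + r₂)/2 = 25512.5 km.
Half the transfer-orbit period gives t = π√(a_t³/μ) = 96660 s.
Converting: 96660 s ÷ 3600 s/hour = 26.85 hours.

t = 26.85 hours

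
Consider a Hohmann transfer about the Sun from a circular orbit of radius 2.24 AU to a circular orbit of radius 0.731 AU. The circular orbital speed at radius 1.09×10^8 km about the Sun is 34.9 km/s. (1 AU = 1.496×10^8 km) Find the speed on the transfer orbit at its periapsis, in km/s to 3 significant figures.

From the circular-orbit relation v² = μ/r at r = 1.09×10^8 km: μ = v²r = (34.9)² × 1.09×10^8 = 1.32763×10^11 km³/s².
In km: r₁ = 2.24 × 1.496×10^8 = 3.35104×10^8 km; r₂ = 0.731 × 1.496×10^8 = 1.093576×10^8 km.
Semi-major axis of the transfer orbit: a_t = (3.35104×10^8 + 1.093576×10^8)/2 = 2.222308×10^8 km.
The periapsis of the transfer ellipse is at r = 1.093576×10^8 km.
Applying v² = μ(2/r − 1/a_t): v = 42.79 km/s.

v = 42.8 km/s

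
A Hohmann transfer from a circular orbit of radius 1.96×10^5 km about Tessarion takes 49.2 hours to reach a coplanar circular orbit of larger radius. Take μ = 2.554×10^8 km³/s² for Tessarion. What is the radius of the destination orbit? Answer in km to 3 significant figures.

r₂ = 1.67×10^6 km

Transfer time t = 49.2 hours = 1.7712×10^5 s, and t = π√(a_t³/μ).
So a_t = (μ t²/π²)^(1/3) = (2.554×10^8 × (1.7712×10^5)² / π²)^(1/3) = 9.3286×10^5 km.
Since a_t = (r₁ + r₂)/2, r₂ = 2a_t − r₁ = 2×9.3286×10^5 − 1.960×10^5 = 1.66972×10^6 km.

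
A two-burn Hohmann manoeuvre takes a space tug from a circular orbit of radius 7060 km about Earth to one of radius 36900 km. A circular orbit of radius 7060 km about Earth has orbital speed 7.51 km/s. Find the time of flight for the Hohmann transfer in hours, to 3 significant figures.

From the circular-orbit relation v² = μ/r at r = 7060 km: μ = v²r = (7.51)² × 7060 = 3.98185×10^5 km³/s².
The Hohmann ellipse has a_t = (r₁ + r₂)/2 = 21980 km.
Half the transfer-orbit period gives t = π√(a_t³/μ) = 16220 s.
Converting: 16220 s ÷ 3600 s/hour = 4.51 hours.

t = 4.51 hours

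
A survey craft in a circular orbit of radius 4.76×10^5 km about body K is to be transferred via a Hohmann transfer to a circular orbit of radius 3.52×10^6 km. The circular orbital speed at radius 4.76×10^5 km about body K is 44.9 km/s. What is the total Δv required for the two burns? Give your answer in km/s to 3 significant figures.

Δv = 23.1 km/s

From the circular-orbit relation v² = μ/r at r = 4.76×10^5 km: μ = v²r = (44.9)² × 4.76×10^5 = 9.59621×10^8 km³/s².
Semi-major axis of the transfer orbit: a_t = (4.760×10^5 + 3.520×10^6)/2 = 1.998×10^6 km.
At r₁ the circular-orbit speed is v₁ = √(μ/r₁) = 44.90 km/s.
Transfer-orbit speed at r₁ (vis-viva): v_p = √[μ(2/r₁ − 1/a_t)] = 59.60 km/s.
First burn Δv₁ = |v_p − v₁| = 14.70 km/s.
Circular speed at r₂: v₂ = √(μ/r₂) = 16.511 km/s.
Transfer-orbit speed at r₂: v_a = √[μ(2/r₂ − 1/a_t)] = 8.0591 km/s.
Second burn Δv₂ = |v₂ − v_a| = 8.452 km/s.
Δv = Δv₁ + Δv₂ = 14.70 + 8.452 = 23.15 km/s.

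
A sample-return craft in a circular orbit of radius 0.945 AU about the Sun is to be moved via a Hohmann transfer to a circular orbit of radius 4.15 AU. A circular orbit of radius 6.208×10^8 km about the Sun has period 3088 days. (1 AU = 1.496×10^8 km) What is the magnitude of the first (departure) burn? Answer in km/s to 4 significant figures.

From Kepler's third law T² = 4π²r³/μ at r = 6.208×10^8 km, T = 3088 days = 3088 × 86400 s = 2.668032×10^8 s: μ = 4π²r³/T² = 1.32688×10^11 km³/s².
In km: r₁ = 0.945 × 1.496×10^8 = 1.41372×10^8 km; r₂ = 4.15 × 1.496×10^8 = 6.2084×10^8 km.
The Hohmann ellipse has a_t = (r₁ + r₂)/2 = 3.81106×10^8 km.
Circular speed at r = 1.41372×10^8 km: v_c = √(μ/r) = 30.636 km/s.
Transfer-orbit speed at the same r (vis-viva, a = a_t): v_t = √[μ(2/r − 1/a_t)] = 39.102 km/s.
Δv₁ = |v_t − v_c| = |39.102 − 30.636| = 8.466 km/s.

Δv₁ = 8.466 km/s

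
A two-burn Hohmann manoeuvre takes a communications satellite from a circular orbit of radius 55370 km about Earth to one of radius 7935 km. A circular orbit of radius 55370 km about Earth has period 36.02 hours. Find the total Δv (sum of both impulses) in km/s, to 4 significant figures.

From Kepler's third law T² = 4π²r³/μ at r = 55370 km, T = 36.02 hours = 36.02 × 3600 s = 1.29672×10^5 s: μ = 4π²r³/T² = 3.98557×10^5 km³/s².
Transfer-ellipse semi-major axis a_t = (r₁ + r₂)/2 = (55370 + 7935)/2 = 31652.5 km.
At r₁ the circular-orbit speed is v₁ = √(μ/r₁) = 2.683 km/s.
Transfer-orbit speed at r₁ (vis-viva equation): v_a = √[μ(2/r₁ − 1/a_t)] = 1.343 km/s.
First burn Δv₁ = |v_a − v₁| = 1.340 km/s.
Circular speed at r₂: v₂ = √(μ/r₂) = 7.0872 km/s.
Transfer-orbit speed at r₂: v_p = √[μ(2/r₂ − 1/a_t)] = 9.3736 km/s.
Second burn Δv₂ = |v₂ − v_p| = 2.286 km/s.
Total Δv = Δv₁ + Δv₂ = 3.626 km/s.

Δv = 3.626 km/s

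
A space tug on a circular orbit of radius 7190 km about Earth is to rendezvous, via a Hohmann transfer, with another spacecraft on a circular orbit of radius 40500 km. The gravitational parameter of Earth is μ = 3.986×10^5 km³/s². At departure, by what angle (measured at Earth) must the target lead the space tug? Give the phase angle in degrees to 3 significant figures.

Transfer-ellipse semi-major axis a_t = (r₁ + r₂)/2 = (7190 + 40500)/2 = 23845 km.
Transfer time t = π√(a_t³/μ) = 18322 s.
The target's mean motion on its circular orbit is ω₂ = √(μ/r₂³) = 7.7462×10^-5 rad/s.
Angle swept by the target during transfer: ω₂·t = 1.4193 rad = 81.32°.
Arrival is 180° from departure on the ellipse, so φ = 180° − 81.32° = 98.7°.

φ = 98.7°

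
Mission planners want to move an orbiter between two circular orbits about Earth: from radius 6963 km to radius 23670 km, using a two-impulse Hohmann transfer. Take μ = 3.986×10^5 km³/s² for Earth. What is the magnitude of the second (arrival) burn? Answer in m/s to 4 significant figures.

Δv₂ = 1337 m/s

Transfer-ellipse semi-major axis a_t = (r₁ + r₂)/2 = (6963 + 23670)/2 = 15316.5 km.
On the circular orbit at r = 23670 km, v_c = √(μ/r) = 4.104 km/s.
Vis-viva on the transfer ellipse at r = 23670 km gives v_t = √[μ(2/r − 1/a_t)] = 2.767 km/s.
Δv₂ = |v_t − v_c| = |2.767 − 4.104| = 1.337 km/s.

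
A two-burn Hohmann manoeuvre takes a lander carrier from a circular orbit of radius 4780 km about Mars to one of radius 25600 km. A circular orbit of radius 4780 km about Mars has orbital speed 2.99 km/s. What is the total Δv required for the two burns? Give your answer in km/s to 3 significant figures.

From the circular-orbit relation v² = μ/r at r = 4780 km: μ = v²r = (2.99)² × 4780 = 42733.7 km³/s².
Transfer-ellipse semi-major axis a_t = (r₁ + r₂)/2 = (4780 + 25600)/2 = 15190 km.
Circular speed at r₁: v₁ = √(μ/r₁) = √(42733.7/4780) = 2.9900 km/s.
On the transfer ellipse at r₁, v² = μ(2/r − 1/a) gives v_p = √[μ(2/r₁ − 1/a_t)] = 3.8816 km/s.
First burn Δv₁ = |v_p − v₁| = 0.8916 km/s.
At r₂, v₂ = √(μ/r₂) = 1.292 km/s.
Transfer-orbit speed at r₂: v_a = √[μ(2/r₂ − 1/a_t)] = 0.7248 km/s.
Second burn Δv₂ = |v₂ − v_a| = 0.5672 km/s.
Total Δv = Δv₁ + Δv₂ = 1.459 km/s.

Δv = 1.46 km/s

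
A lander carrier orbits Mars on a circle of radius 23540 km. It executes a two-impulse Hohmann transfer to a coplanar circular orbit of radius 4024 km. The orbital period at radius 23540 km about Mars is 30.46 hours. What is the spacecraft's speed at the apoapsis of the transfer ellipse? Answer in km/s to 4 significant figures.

From Kepler's third law T² = 4π²r³/μ at r = 23540 km, T = 30.46 hours = 30.46 × 3600 s = 1.09656×10^5 s: μ = 4π²r³/T² = 42826.7 km³/s².
The Hohmann ellipse has a_t = (r₁ + r₂)/2 = 13782 km.
The apoapsis of the transfer ellipse is at r = 23540 km.
Vis-viva: v = √[μ(2/r − 1/a_t)] = √[42826.7 × (2/23540 − 1/13782)] = 0.7288 km/s.

v = 0.7288 km/s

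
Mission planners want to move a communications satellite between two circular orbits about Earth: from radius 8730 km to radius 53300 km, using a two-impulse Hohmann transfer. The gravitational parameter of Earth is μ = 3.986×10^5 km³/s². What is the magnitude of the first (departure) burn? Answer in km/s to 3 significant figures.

Δv₁ = 2.10 km/s

The Hohmann ellipse has a_t = (r₁ + r₂)/2 = 31015 km.
Circular speed at r = 8730 km: v_c = √(μ/r) = 6.757 km/s.
Transfer-orbit speed at the same r (vis-viva, a = a_t): v_t = √[μ(2/r − 1/a_t)] = 8.858 km/s.
Δv₁ = |v_t − v_c| = |8.858 − 6.757| = 2.101 km/s.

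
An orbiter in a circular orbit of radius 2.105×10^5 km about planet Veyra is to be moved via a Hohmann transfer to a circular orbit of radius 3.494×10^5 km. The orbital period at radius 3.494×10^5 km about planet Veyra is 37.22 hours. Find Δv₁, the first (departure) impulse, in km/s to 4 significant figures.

From Kepler's third law T² = 4π²r³/μ at r = 3.494×10^5 km, T = 37.22 hours = 37.22 × 3600 s = 1.33992×10^5 s: μ = 4π²r³/T² = 9.37931×10^7 km³/s².
Transfer-ellipse semi-major axis a_t = (r₁ + r₂)/2 = (2.105×10^5 + 3.494×10^5)/2 = 2.7995×10^5 km.
On the circular orbit at r = 2.105×10^5 km, v_c = √(μ/r) = 21.109 km/s.
Vis-viva on the transfer ellipse at r = 2.105×10^5 km gives v_t = √[μ(2/r − 1/a_t)] = 23.582 km/s.
Δv₁ = |v_t − v_c| = |23.582 − 21.109| = 2.473 km/s.

Δv₁ = 2.473 km/s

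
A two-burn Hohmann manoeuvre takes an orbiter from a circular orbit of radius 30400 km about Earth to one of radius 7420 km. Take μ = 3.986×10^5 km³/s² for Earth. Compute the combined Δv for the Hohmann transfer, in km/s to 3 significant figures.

Δv = 3.32 km/s

Semi-major axis of the transfer orbit: a_t = (30400 + 7420)/2 = 18910 km.
At r₁ the circular-orbit speed is v₁ = √(μ/r₁) = 3.621028 km/s.
On the transfer ellipse at r₁, vis-viva equation gives v_a = √[μ(2/r₁ − 1/a_t)] = 2.268235 km/s.
First burn Δv₁ = |v_a − v₁| = 1.35279 km/s.
Circular speed at r₂: v₂ = √(μ/r₂) = 7.32937 km/s.
Transfer-orbit speed at r₂: v_p = √[μ(2/r₂ − 1/a_t)] = 9.29304 km/s.
Second burn Δv₂ = |v₂ − v_p| = 1.96367 km/s.
Total Δv = Δv₁ + Δv₂ = 3.316 km/s.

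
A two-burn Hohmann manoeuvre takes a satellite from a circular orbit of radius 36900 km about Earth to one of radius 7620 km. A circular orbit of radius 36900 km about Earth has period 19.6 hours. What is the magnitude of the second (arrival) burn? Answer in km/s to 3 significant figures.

Δv₂ = 2.08 km/s

From Kepler's third law T² = 4π²r³/μ at r = 36900 km, T = 19.6 hours = 19.6 × 3600 s = 70560 s: μ = 4π²r³/T² = 3.98402×10^5 km³/s².
Semi-major axis of the transfer orbit: a_t = (36900 + 7620)/2 = 22260 km.
On the circular orbit at r = 7620 km, v_c = √(μ/r) = 7.231 km/s.
Transfer-orbit speed at the same r (vis-viva, a = a_t): v_t = √[μ(2/r − 1/a_t)] = 9.310 km/s.
Δv₂ = |v_t − v_c| = |9.310 − 7.231| = 2.079 km/s.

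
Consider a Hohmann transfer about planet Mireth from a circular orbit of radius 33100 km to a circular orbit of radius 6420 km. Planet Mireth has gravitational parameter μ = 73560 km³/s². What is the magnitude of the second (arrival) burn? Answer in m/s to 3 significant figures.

Δv₂ = 996 m/s

The Hohmann ellipse has a_t = (r₁ + r₂)/2 = 19760 km.
On the circular orbit at r = 6420 km, v_c = √(μ/r) = 3.385 km/s.
Vis-viva on the transfer ellipse at r = 6420 km gives v_t = √[μ(2/r − 1/a_t)] = 4.381 km/s.
Δv₂ = |v_t − v_c| = |4.381 − 3.385| = 0.9960 km/s.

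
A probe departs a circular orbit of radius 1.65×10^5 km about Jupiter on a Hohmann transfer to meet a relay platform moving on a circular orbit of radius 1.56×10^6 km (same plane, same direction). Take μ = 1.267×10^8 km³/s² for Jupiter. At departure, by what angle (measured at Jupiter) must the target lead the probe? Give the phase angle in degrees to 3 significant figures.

φ = 106°

Semi-major axis of the transfer orbit: a_t = (1.650×10^5 + 1.560×10^6)/2 = 8.625×10^5 km.
Transfer time t = π√(a_t³/μ) = 2.2356×10^5 s.
Target angular speed ω₂ = √(μ/r₂³) = 5.7770×10^-6 rad/s.
Angle swept by the target during transfer: ω₂·t = 1.2915 rad = 74.00°.
The probe traverses 180° on the transfer ellipse, so the target must lead by 180° − 74.00° = 106°.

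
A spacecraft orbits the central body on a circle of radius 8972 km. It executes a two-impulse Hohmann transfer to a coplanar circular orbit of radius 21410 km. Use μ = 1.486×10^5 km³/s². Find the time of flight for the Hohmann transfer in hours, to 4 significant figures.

Transfer-ellipse semi-major axis a_t = (r₁ + r₂)/2 = (8972 + 21410)/2 = 15191 km.
Half the transfer-orbit period gives t = π√(a_t³/μ) = 15260 s.
Converting: 15260 s ÷ 3600 s/hour = 4.239 hours.

t = 4.239 hours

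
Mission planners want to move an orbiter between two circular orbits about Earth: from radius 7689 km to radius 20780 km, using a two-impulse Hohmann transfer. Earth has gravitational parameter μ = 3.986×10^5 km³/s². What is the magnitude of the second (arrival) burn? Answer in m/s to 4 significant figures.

The Hohmann ellipse has a_t = (r₁ + r₂)/2 = 14234.5 km.
Circular speed at r = 20780 km: v_c = √(μ/r) = 4.380 km/s.
Vis-viva on the transfer ellipse at r = 20780 km gives v_t = √[μ(2/r − 1/a_t)] = 3.219 km/s.
Δv₂ = |v_t − v_c| = |3.219 − 4.380| = 1.161 km/s.

Δv₂ = 1161 m/s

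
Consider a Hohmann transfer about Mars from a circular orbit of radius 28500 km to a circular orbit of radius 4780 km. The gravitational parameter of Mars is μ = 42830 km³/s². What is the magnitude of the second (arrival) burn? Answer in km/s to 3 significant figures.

Δv₂ = 0.924 km/s

Semi-major axis of the transfer orbit: a_t = (28500 + 4780)/2 = 16640 km.
On the circular orbit at r = 4780 km, v_c = √(μ/r) = 2.9934 km/s.
Vis-viva on the transfer ellipse at r = 4780 km gives v_t = √[μ(2/r − 1/a_t)] = 3.9175 km/s.
Δv₂ = |v_t − v_c| = |3.9175 − 2.9934| = 0.9241 km/s.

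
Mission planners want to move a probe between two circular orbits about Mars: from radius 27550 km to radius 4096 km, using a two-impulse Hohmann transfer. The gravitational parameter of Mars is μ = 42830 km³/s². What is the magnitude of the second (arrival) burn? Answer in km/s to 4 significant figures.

Δv₂ = 1.033 km/s

The Hohmann ellipse has a_t = (r₁ + r₂)/2 = 15823 km.
On the circular orbit at r = 4096 km, v_c = √(μ/r) = 3.234 km/s.
Transfer-orbit speed at the same r (vis-viva, a = a_t): v_t = √[μ(2/r − 1/a_t)] = 4.267 km/s.
Δv₂ = |v_t − v_c| = |4.267 − 3.234| = 1.033 km/s.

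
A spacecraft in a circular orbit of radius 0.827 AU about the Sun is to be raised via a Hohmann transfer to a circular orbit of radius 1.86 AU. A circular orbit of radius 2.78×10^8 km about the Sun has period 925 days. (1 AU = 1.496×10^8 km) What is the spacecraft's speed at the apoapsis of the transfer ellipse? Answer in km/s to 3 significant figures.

v = 17.1 km/s

From Kepler's third law T² = 4π²r³/μ at r = 2.78×10^8 km, T = 925 days = 925 × 86400 s = 7.992×10^7 s: μ = 4π²r³/T² = 1.32795×10^11 km³/s².
In km: r₁ = 0.827 × 1.496×10^8 = 1.237192×10^8 km; r₂ = 1.86 × 1.496×10^8 = 2.78256×10^8 km.
Semi-major axis of the transfer orbit: a_t = (1.237192×10^8 + 2.78256×10^8)/2 = 2.009876×10^8 km.
The apoapsis of the transfer ellipse is at r = 2.78256×10^8 km.
Applying v² = μ(2/r − 1/a_t): v = 17.14 km/s.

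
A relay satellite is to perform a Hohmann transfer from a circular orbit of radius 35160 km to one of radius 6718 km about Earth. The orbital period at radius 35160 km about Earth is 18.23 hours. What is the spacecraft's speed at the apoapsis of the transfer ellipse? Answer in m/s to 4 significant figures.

From Kepler's third law T² = 4π²r³/μ at r = 35160 km, T = 18.23 hours = 18.23 × 3600 s = 65628 s: μ = 4π²r³/T² = 3.98408×10^5 km³/s².
Semi-major axis of the transfer orbit: a_t = (35160 + 6718)/2 = 20939 km.
The apoapsis of the transfer ellipse is at r = 35160 km.
Vis-viva: v = √[μ(2/r − 1/a_t)] = √[3.98408×10^5 × (2/35160 − 1/20939)] = 1.907 km/s.

v = 1907 m/s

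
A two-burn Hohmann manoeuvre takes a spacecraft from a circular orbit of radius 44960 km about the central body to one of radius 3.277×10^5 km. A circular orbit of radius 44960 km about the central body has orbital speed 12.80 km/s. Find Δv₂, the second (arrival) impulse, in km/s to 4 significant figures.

From the circular-orbit relation v² = μ/r at r = 44960 km: μ = v²r = (12.80)² × 44960 = 7.36625×10^6 km³/s².
Semi-major axis of the transfer orbit: a_t = (44960 + 3.277×10^5)/2 = 1.8633×10^5 km.
Circular speed at r = 3.277×10^5 km: v_c = √(μ/r) = 4.741 km/s.
Transfer-orbit speed at the same r (vis-viva, a = a_t): v_t = √[μ(2/r − 1/a_t)] = 2.329 km/s.
Δv₂ = |v_t − v_c| = |2.329 − 4.741| = 2.412 km/s.

Δv₂ = 2.412 km/s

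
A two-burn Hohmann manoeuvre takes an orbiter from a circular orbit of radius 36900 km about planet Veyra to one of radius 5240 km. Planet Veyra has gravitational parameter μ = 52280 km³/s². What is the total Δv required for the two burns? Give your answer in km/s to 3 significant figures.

Δv = 1.62 km/s

The Hohmann ellipse has a_t = (r₁ + r₂)/2 = 21070 km.
Circular speed at r₁: v₁ = √(μ/r₁) = √(52280/36900) = 1.1903 km/s.
On the transfer ellipse at r₁, vis-viva equation gives v_a = √[μ(2/r₁ − 1/a_t)] = 0.59359 km/s.
First burn Δv₁ = |v_a − v₁| = 0.5967 km/s.
Circular speed at r₂: v₂ = √(μ/r₂) = 3.159 km/s.
Transfer-orbit speed at r₂: v_p = √[μ(2/r₂ − 1/a_t)] = 4.180 km/s.
Second burn Δv₂ = |v₂ − v_p| = 1.021 km/s.
Total Δv = Δv₁ + Δv₂ = 1.618 km/s.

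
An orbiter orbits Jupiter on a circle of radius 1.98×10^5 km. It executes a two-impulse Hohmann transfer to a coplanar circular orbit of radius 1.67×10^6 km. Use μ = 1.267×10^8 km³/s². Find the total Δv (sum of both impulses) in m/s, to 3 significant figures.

Transfer-ellipse semi-major axis a_t = (r₁ + r₂)/2 = (1.980×10^5 + 1.670×10^6)/2 = 9.340×10^5 km.
At r₁ the circular-orbit speed is v₁ = √(μ/r₁) = 25.296 km/s.
Transfer-orbit speed at r₁ (vis-viva equation): v_p = √[μ(2/r₁ − 1/a_t)] = 33.825 km/s.
First burn Δv₁ = |v_p − v₁| = 8.529 km/s.
At r₂, v₂ = √(μ/r₂) = 8.710 km/s.
Transfer-orbit speed at r₂: v_a = √[μ(2/r₂ − 1/a_t)] = 4.010 km/s.
Second burn Δv₂ = |v₂ − v_a| = 4.700 km/s.
Total Δv = Δv₁ + Δv₂ = 13.23 km/s.

Δv = 13200 m/s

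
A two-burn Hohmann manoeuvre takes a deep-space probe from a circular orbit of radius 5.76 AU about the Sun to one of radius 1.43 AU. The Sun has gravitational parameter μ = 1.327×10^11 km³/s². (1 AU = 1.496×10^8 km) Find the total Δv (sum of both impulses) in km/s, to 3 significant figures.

Δv = 11.2 km/s

In km: r₁ = 5.76 × 1.496×10^8 = 8.61696×10^8 km; r₂ = 1.43 × 1.496×10^8 = 2.13928×10^8 km.
Semi-major axis of the transfer orbit: a_t = (8.61696×10^8 + 2.13928×10^8)/2 = 5.37812×10^8 km.
Circular speed at r₁: v₁ = √(μ/r₁) = √(1.327×10^11/8.61696×10^8) = 12.41 km/s.
Transfer-orbit speed at r₁ (v² = μ(2/r − 1/a)): v_a = √[μ(2/r₁ − 1/a_t)] = 7.827 km/s.
First burn Δv₁ = |v_a − v₁| = 4.583 km/s.
Circular speed at r₂: v₂ = √(μ/r₂) = 24.91 km/s.
Transfer-orbit speed at r₂: v_p = √[μ(2/r₂ − 1/a_t)] = 31.53 km/s.
Second burn Δv₂ = |v₂ − v_p| = 6.620 km/s.
Total Δv = Δv₁ + Δv₂ = 11.20 km/s.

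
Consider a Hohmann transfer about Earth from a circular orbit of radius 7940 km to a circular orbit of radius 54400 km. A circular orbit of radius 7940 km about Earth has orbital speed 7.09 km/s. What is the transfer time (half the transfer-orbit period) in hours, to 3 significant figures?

t = 7.60 hours

From the circular-orbit relation v² = μ/r at r = 7940 km: μ = v²r = (7.09)² × 7940 = 3.99129×10^5 km³/s².
Transfer-ellipse semi-major axis a_t = (r₁ + r₂)/2 = (7940 + 54400)/2 = 31170 km.
Transfer time t = π√(a_t³/μ) = π√((31170)³ / 3.99129×10^5) = 27370 s.
Converting: 27370 s ÷ 3600 s/hour = 7.60 hours.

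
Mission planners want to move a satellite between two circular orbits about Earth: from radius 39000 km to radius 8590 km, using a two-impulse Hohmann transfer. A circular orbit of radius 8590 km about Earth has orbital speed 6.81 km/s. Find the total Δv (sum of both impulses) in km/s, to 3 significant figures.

From the circular-orbit relation v² = μ/r at r = 8590 km: μ = v²r = (6.81)² × 8590 = 3.98371×10^5 km³/s².
Semi-major axis of the transfer orbit: a_t = (39000 + 8590)/2 = 23795 km.
Circular speed at r₁: v₁ = √(μ/r₁) = √(3.98371×10^5/39000) = 3.196 km/s.
Transfer-orbit speed at r₁ (v² = μ(2/r − 1/a)): v_a = √[μ(2/r₁ − 1/a_t)] = 1.920 km/s.
First burn Δv₁ = |v_a − v₁| = 1.276 km/s.
At r₂, v₂ = √(μ/r₂) = 6.810 km/s.
Transfer-orbit speed at r₂: v_p = √[μ(2/r₂ − 1/a_t)] = 8.718 km/s.
Second burn Δv₂ = |v₂ − v_p| = 1.908 km/s.
Total Δv = Δv₁ + Δv₂ = 3.184 km/s.

Δv = 3.18 km/s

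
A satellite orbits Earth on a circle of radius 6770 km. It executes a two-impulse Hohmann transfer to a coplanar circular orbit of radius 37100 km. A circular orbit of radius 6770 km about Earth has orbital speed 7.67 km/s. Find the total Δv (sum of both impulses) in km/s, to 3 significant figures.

From the circular-orbit relation v² = μ/r at r = 6770 km: μ = v²r = (7.67)² × 6770 = 3.98272×10^5 km³/s².
Transfer-ellipse semi-major axis a_t = (r₁ + r₂)/2 = (6770 + 37100)/2 = 21935 km.
At r₁ the circular-orbit speed is v₁ = √(μ/r₁) = 7.670 km/s.
On the transfer ellipse at r₁, v² = μ(2/r − 1/a) gives v_p = √[μ(2/r₁ − 1/a_t)] = 9.975 km/s.
First burn Δv₁ = |v_p − v₁| = 2.305 km/s.
Circular speed at r₂: v₂ = √(μ/r₂) = 3.276 km/s.
Transfer-orbit speed at r₂: v_a = √[μ(2/r₂ − 1/a_t)] = 1.820 km/s.
Second burn Δv₂ = |v₂ − v_a| = 1.456 km/s.
Total Δv = Δv₁ + Δv₂ = 3.761 km/s.

Δv = 3.76 km/s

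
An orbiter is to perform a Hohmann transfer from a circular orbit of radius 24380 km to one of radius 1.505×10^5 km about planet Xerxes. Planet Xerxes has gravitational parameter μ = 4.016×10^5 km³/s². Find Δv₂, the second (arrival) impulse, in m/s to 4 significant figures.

Semi-major axis of the transfer orbit: a_t = (24380 + 1.505×10^5)/2 = 87440 km.
On the circular orbit at r = 1.505×10^5 km, v_c = √(μ/r) = 1.63354 km/s.
Vis-viva on the transfer ellipse at r = 1.505×10^5 km gives v_t = √[μ(2/r − 1/a_t)] = 0.862562 km/s.
Δv₂ = |v_t − v_c| = |0.862562 − 1.63354| = 0.7710 km/s.

Δv₂ = 771.0 m/s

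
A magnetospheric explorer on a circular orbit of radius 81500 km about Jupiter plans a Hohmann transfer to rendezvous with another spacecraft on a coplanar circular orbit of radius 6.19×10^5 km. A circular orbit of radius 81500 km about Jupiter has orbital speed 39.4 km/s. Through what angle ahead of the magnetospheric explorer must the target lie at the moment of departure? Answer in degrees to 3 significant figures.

From the circular-orbit relation v² = μ/r at r = 81500 km: μ = v²r = (39.4)² × 81500 = 1.26517×10^8 km³/s².
Semi-major axis of the transfer orbit: a_t = (81500 + 6.190×10^5)/2 = 3.5025×10^5 km.
The half-period of the transfer ellipse is t = π√(a_t³/μ) = 57895.1 s.
Target angular speed ω₂ = √(μ/r₂³) = 2.30961×10^-5 rad/s.
Angle swept by the target during transfer: ω₂·t = 1.33715 rad = 76.61°.
The magnetospheric explorer traverses 180° on the transfer ellipse, so the target must lead by 180° − 76.61° = 103°.

φ = 103°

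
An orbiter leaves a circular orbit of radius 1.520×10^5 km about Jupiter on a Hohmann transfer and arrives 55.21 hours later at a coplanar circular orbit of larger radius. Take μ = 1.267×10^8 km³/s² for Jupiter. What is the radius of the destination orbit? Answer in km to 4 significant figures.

r₂ = 1.443×10^6 km

Transfer time t = 55.21 hours = 1.98756×10^5 s, and t = π√(a_t³/μ).
So a_t = (μ t²/π²)^(1/3) = (1.267×10^8 × (1.98756×10^5)² / π²)^(1/3) = 7.9745×10^5 km.
Since a_t = (r₁ + r₂)/2, r₂ = 2a_t − r₁ = 2×7.9745×10^5 − 1.520×10^5 = 1.4429×10^6 km.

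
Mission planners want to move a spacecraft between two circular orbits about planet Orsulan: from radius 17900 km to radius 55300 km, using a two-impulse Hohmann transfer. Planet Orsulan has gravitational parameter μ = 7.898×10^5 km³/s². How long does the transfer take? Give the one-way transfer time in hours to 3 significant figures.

The Hohmann ellipse has a_t = (r₁ + r₂)/2 = 36600 km.
Half the transfer-orbit period gives t = π√(a_t³/μ) = 24752 s.
Converting: 24752 s ÷ 3600 s/hour = 6.88 hours.

t = 6.88 hours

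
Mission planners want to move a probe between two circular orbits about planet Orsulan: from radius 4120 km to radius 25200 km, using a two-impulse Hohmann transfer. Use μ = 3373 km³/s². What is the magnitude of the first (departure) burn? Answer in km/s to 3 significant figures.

Δv₁ = 0.281 km/s

Semi-major axis of the transfer orbit: a_t = (4120 + 25200)/2 = 14660 km.
Circular speed at r = 4120 km: v_c = √(μ/r) = 0.90481 km/s.
Vis-viva on the transfer ellipse at r = 4120 km gives v_t = √[μ(2/r − 1/a_t)] = 1.1863 km/s.
Δv₁ = |v_t − v_c| = |1.1863 − 0.90481| = 0.2815 km/s.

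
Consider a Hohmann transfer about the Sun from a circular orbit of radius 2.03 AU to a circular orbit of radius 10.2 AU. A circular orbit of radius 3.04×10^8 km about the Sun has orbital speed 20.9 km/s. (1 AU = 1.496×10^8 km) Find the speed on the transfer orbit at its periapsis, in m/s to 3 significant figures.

From the circular-orbit relation v² = μ/r at r = 3.04×10^8 km: μ = v²r = (20.9)² × 3.04×10^8 = 1.32790×10^11 km³/s².
In km: r₁ = 2.03 × 1.496×10^8 = 3.03688×10^8 km; r₂ = 10.2 × 1.496×10^8 = 1.52592×10^9 km.
Transfer-ellipse semi-major axis a_t = (r₁ + r₂)/2 = (3.03688×10^8 + 1.52592×10^9)/2 = 9.14804×10^8 km.
At periapsis, r = 3.03688×10^8 km.
Vis-viva: v = √[μ(2/r − 1/a_t)] = √[1.32790×10^11 × (2/3.03688×10^8 − 1/9.14804×10^8)] = 27.01 km/s.

v = 27000 m/s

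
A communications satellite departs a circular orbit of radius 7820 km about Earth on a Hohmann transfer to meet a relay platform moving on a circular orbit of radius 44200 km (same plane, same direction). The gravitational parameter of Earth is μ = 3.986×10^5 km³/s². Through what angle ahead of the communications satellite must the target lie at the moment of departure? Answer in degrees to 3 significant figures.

φ = 98.7°

The Hohmann ellipse has a_t = (r₁ + r₂)/2 = 26010 km.
Transfer time t = π√(a_t³/μ) = 20873.33 s.
Target angular speed ω₂ = √(μ/r₂³) = 6.794152×10^-5 rad/s.
Angle swept by the target during transfer: ω₂·t = 1.41817 rad = 81.255°.
Arrival is 180° from departure on the ellipse, so φ = 180° − 81.255° = 98.7°.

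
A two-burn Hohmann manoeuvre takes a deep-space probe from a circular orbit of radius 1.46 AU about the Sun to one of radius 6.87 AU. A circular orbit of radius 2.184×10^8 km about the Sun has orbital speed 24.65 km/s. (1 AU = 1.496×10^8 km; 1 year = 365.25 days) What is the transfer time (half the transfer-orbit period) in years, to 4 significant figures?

From the circular-orbit relation v² = μ/r at r = 2.184×10^8 km: μ = v²r = (24.65)² × 2.184×10^8 = 1.32705×10^11 km³/s².
In km: r₁ = 1.46 × 1.496×10^8 = 2.18416×10^8 km; r₂ = 6.87 × 1.496×10^8 = 1.027752×10^9 km.
The Hohmann ellipse has a_t = (r₁ + r₂)/2 = 6.23084×10^8 km.
Transfer time t = π√(a_t³/μ) = π√((6.23084×10^8)³ / 1.32705×10^11) = 1.3413×10^8 s.
Converting: 1.3413×10^8 s ÷ 3.15576×10^7 s/year (365.25 × 86400) = 4.250 years.

t = 4.250 years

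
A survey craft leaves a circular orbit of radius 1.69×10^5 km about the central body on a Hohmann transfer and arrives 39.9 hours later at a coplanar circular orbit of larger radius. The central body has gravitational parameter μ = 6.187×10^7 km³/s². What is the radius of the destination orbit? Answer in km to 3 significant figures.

r₂ = 8.42×10^5 km

Transfer time t = 39.9 hours = 1.4364×10^5 s, and t = π√(a_t³/μ).
So a_t = (μ t²/π²)^(1/3) = (6.187×10^7 × (1.4364×10^5)² / π²)^(1/3) = 5.0572×10^5 km.
Since a_t = (r₁ + r₂)/2, r₂ = 2a_t − r₁ = 2×5.0572×10^5 − 1.690×10^5 = 8.4244×10^5 km.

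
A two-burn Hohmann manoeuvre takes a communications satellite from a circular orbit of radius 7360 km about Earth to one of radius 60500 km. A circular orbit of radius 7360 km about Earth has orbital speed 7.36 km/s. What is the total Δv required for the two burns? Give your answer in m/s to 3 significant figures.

From the circular-orbit relation v² = μ/r at r = 7360 km: μ = v²r = (7.36)² × 7360 = 3.98688×10^5 km³/s².
Transfer-ellipse semi-major axis a_t = (r₁ + r₂)/2 = (7360 + 60500)/2 = 33930 km.
At r₁ the circular-orbit speed is v₁ = √(μ/r₁) = 7.360 km/s.
Transfer-orbit speed at r₁ (v² = μ(2/r − 1/a)): v_p = √[μ(2/r₁ − 1/a_t)] = 9.828 km/s.
First burn Δv₁ = |v_p − v₁| = 2.468 km/s.
At r₂, v₂ = √(μ/r₂) = 2.567 km/s.
Transfer-orbit speed at r₂: v_a = √[μ(2/r₂ − 1/a_t)] = 1.196 km/s.
Second burn Δv₂ = |v₂ − v_a| = 1.371 km/s.
Total Δv = Δv₁ + Δv₂ = 3.839 km/s.

Δv = 3840 m/s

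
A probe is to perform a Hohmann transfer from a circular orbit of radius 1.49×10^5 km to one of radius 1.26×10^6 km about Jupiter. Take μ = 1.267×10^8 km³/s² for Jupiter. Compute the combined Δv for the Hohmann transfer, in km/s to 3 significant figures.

Δv = 15.3 km/s

The Hohmann ellipse has a_t = (r₁ + r₂)/2 = 7.045×10^5 km.
At r₁ the circular-orbit speed is v₁ = √(μ/r₁) = 29.161 km/s.
On the transfer ellipse at r₁, v² = μ(2/r − 1/a) gives v_p = √[μ(2/r₁ − 1/a_t)] = 38.998 km/s.
First burn Δv₁ = |v_p − v₁| = 9.837 km/s.
At r₂, v₂ = √(μ/r₂) = 10.028 km/s.
Transfer-orbit speed at r₂: v_a = √[μ(2/r₂ − 1/a_t)] = 4.6116 km/s.
Second burn Δv₂ = |v₂ − v_a| = 5.416 km/s.
Total Δv = Δv₁ + Δv₂ = 15.25 km/s.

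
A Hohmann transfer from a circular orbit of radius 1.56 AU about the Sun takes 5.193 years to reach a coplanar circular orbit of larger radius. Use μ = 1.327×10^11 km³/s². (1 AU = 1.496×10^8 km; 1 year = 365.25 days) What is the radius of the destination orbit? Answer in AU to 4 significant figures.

r₂ = 7.960 AU

In km: r₁ = 1.56 × 1.496×10^8 = 2.33376×10^8 km.
Transfer time t = 5.193 years × 365.25 × 86400 s = 1.638786168×10^8 s, and t = π√(a_t³/μ).
So a_t = (μ t²/π²)^(1/3) = (1.327×10^11 × (1.638786168×10^8)² / π²)^(1/3) = 7.1210×10^8 km.
Since a_t = (r₁ + r₂)/2, r₂ = 2a_t − r₁ = 2×7.1210×10^8 − 2.33376×10^8 = 1.190824×10^9 km.
In AU: r₂ = 1.190824×10^9 / 1.496×10^8 = 7.960 AU.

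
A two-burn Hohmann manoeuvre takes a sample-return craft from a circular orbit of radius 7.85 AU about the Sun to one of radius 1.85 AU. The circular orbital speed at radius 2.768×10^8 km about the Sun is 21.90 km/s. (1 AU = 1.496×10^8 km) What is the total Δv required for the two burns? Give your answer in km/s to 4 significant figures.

Δv = 10.03 km/s

From the circular-orbit relation v² = μ/r at r = 2.768×10^8 km: μ = v²r = (21.90)² × 2.768×10^8 = 1.32756×10^11 km³/s².
In km: r₁ = 7.85 × 1.496×10^8 = 1.17436×10^9 km; r₂ = 1.85 × 1.496×10^8 = 2.7676×10^8 km.
Transfer-ellipse semi-major axis a_t = (r₁ + r₂)/2 = (1.17436×10^9 + 2.7676×10^8)/2 = 7.2556×10^8 km.
Circular speed at r₁: v₁ = √(μ/r₁) = √(1.32756×10^11/1.17436×10^9) = 10.6323 km/s.
Transfer-orbit speed at r₁ (v² = μ(2/r − 1/a)): v_a = √[μ(2/r₁ − 1/a_t)] = 6.56661 km/s.
First burn Δv₁ = |v_a − v₁| = 4.066 km/s.
At r₂, v₂ = √(μ/r₂) = 21.902 km/s.
Transfer-orbit speed at r₂: v_p = √[μ(2/r₂ − 1/a_t)] = 27.864 km/s.
Second burn Δv₂ = |v₂ − v_p| = 5.962 km/s.
Total Δv = Δv₁ + Δv₂ = 10.03 km/s.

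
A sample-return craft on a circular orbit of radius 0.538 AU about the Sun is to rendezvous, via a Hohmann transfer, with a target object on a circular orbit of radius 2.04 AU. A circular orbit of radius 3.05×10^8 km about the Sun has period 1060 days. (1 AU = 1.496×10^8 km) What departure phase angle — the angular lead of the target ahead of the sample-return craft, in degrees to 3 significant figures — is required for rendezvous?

From Kepler's third law T² = 4π²r³/μ at r = 3.05×10^8 km, T = 1060 days = 1060 × 86400 s = 9.1584×10^7 s: μ = 4π²r³/T² = 1.33543×10^11 km³/s².
In km: r₁ = 0.538 × 1.496×10^8 = 8.04848×10^7 km; r₂ = 2.04 × 1.496×10^8 = 3.05184×10^8 km.
The Hohmann ellipse has a_t = (r₁ + r₂)/2 = 1.928344×10^8 km.
Transfer time t = π√(a_t³/μ) = 2.302×10^7 s.
Target angular speed ω₂ = √(μ/r₂³) = 6.854×10^-8 rad/s.
Angle swept by the target during transfer: ω₂·t = 1.578 rad = 90.41°.
The sample-return craft traverses 180° on the transfer ellipse, so the target must lead by 180° − 90.41° = 89.6°.

φ = 89.6°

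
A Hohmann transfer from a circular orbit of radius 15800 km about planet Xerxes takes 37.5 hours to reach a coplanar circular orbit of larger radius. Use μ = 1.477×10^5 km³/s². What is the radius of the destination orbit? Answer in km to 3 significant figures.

Transfer time t = 37.5 hours = 1.350×10^5 s, and t = π√(a_t³/μ).
So a_t = (μ t²/π²)^(1/3) = (1.477×10^5 × (1.350×10^5)² / π²)^(1/3) = 64851 km.
Since a_t = (r₁ + r₂)/2, r₂ = 2a_t − r₁ = 2×64851 − 15800 = 1.13902×10^5 km.

r₂ = 1.14×10^5 km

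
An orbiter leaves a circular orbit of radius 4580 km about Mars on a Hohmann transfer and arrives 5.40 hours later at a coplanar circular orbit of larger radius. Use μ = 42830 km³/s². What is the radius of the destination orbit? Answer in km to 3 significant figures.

r₂ = 19000 km

Transfer time t = 5.40 hours = 19440 s, and t = π√(a_t³/μ).
So a_t = (μ t²/π²)^(1/3) = (42830 × (19440)² / π²)^(1/3) = 11793 km.
Since a_t = (r₁ + r₂)/2, r₂ = 2a_t − r₁ = 2×11793 − 4580 = 19006 km.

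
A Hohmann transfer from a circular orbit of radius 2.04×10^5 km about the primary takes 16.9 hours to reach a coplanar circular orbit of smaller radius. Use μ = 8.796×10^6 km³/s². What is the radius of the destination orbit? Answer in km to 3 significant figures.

r₂ = 93700 km

Transfer time t = 16.9 hours = 60840 s, and t = π√(a_t³/μ).
So a_t = (μ t²/π²)^(1/3) = (8.796×10^6 × (60840)² / π²)^(1/3) = 1.4886×10^5 km.
Since a_t = (r₁ + r₂)/2, r₂ = 2a_t − r₁ = 2×1.4886×10^5 − 2.040×10^5 = 93720 km.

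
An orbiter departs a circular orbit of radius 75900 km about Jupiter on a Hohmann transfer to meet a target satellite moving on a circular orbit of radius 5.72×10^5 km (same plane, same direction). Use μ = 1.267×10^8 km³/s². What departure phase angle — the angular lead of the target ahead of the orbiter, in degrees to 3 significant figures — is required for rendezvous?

Transfer-ellipse semi-major axis a_t = (r₁ + r₂)/2 = (75900 + 5.720×10^5)/2 = 3.2395×10^5 km.
Transfer time t = π√(a_t³/μ) = 51460 s.
Target angular speed ω₂ = √(μ/r₂³) = 2.602×10^-5 rad/s.
Angle swept by the target during transfer: ω₂·t = 1.339 rad = 76.72°.
Arrival is 180° from departure on the ellipse, so φ = 180° − 76.72° = 103°.

φ = 103°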